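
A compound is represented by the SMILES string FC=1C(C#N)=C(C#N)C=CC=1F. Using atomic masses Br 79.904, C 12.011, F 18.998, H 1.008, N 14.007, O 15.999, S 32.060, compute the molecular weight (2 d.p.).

164.11 g/mol

First, the molecular formula is C8H2F2N2 (counting implicit H from valence).
  C: 8 × 12.011 = 96.088
  F: 2 × 18.998 = 37.996
  H: 2 × 1.008 = 2.016
  N: 2 × 14.007 = 28.014
Sum: 8×12.011 + 2×18.998 + 2×1.008 + 2×14.007 = 164.114 → 164.11 g/mol.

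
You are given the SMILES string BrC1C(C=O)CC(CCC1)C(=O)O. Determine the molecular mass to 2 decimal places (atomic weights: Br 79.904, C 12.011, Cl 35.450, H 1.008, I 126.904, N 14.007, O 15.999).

First, the molecular formula is C9H13BrO3 (counting implicit H from valence).
  Br: 1 × 79.904 = 79.904
  C: 9 × 12.011 = 108.099
  H: 13 × 1.008 = 13.104
  O: 3 × 15.999 = 47.997
Sum: 1×79.904 + 9×12.011 + 13×1.008 + 3×15.999 = 249.104 → 249.10 g/mol.

249.10 g/mol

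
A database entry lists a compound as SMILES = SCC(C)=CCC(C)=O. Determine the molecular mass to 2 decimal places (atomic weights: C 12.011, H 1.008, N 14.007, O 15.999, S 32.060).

First, the molecular formula is C7H12OS (counting implicit H from valence).
  C: 7 × 12.011 = 84.077
  H: 12 × 1.008 = 12.096
  O: 1 × 15.999 = 15.999
  S: 1 × 32.060 = 32.060
Sum: 7×12.011 + 12×1.008 + 1×15.999 + 1×32.060 = 144.232 → 144.23 g/mol.

144.23 g/mol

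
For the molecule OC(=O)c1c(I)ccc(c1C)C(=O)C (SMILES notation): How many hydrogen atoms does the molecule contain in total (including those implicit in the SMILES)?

9

Walk through each heavy atom and fill implicit hydrogens from standard valence (C 4, N 3, O 2, S 2, halogen 1); for lowercase aromatic atoms, an aromatic c carries 1 H when it has two neighbours and 0 H with three, and aromatic n carries 0 H:
  atom 1: O, bond orders sum to 1 (valence 2) → 1 H
  atom 2: C, bond orders sum to 4 (valence 4) → 0 H
  atom 3: O, bond orders sum to 2 (valence 2) → 0 H
  atom 4: aromatic c, 3 neighbours → 0 H
  atom 5: aromatic c, 3 neighbours → 0 H
  atom 6: I (halogen, monovalent) → 0 H
  atom 7: aromatic c, 2 neighbours → 1 H
  atom 8: aromatic c, 2 neighbours → 1 H
  atom 9: aromatic c, 3 neighbours → 0 H
  atom 10: aromatic c, 3 neighbours → 0 H
  atom 11: C, bond orders sum to 1 (valence 4) → 3 H
  atom 12: C, bond orders sum to 4 (valence 4) → 0 H
  atom 13: O, bond orders sum to 2 (valence 2) → 0 H
  atom 14: C, bond orders sum to 1 (valence 4) → 3 H
Total hydrogens: 9.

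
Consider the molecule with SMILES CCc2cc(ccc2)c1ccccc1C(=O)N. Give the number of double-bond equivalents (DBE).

9

Molecular formula: C15H15NO.
DoU = (2C + 2 + N − H − X) / 2, where X is the halogen count and O/S are ignored.
    = (2·15 + 2 + 1 − 15 − 0) / 2 = 18 / 2 = 9.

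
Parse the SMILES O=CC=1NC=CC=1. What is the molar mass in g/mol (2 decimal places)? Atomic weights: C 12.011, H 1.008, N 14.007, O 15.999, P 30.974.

95.10 g/mol

First, the molecular formula is C5H5NO (counting implicit H from valence).
  C: 5 × 12.011 = 60.055
  H: 5 × 1.008 = 5.040
  N: 1 × 14.007 = 14.007
  O: 1 × 15.999 = 15.999
Sum: 5×12.011 + 5×1.008 + 1×14.007 + 1×15.999 = 95.101 → 95.10 g/mol.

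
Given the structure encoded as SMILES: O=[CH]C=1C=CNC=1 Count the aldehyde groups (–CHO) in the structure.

The aldehyde motif appears at heavy-atom position 2 in the SMILES.
Aldehyde count: 1.

1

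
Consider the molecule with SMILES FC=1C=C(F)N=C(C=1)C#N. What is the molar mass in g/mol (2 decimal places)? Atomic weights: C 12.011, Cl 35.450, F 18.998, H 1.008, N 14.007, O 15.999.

140.09 g/mol

First, the molecular formula is C6H2F2N2 (counting implicit H from valence).
  C: 6 × 12.011 = 72.066
  F: 2 × 18.998 = 37.996
  H: 2 × 1.008 = 2.016
  N: 2 × 14.007 = 28.014
Sum: 6×12.011 + 2×18.998 + 2×1.008 + 2×14.007 = 140.092 → 140.09 g/mol.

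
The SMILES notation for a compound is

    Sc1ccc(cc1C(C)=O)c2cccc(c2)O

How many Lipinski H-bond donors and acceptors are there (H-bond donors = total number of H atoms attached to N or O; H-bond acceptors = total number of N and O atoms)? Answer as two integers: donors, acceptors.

Donors: find every N or O and count the H atoms it carries.
  atom 10 (O): bond orders sum to 2 → 0 H
  atom 17 (O): bond orders sum to 1 → 1 H
Lipinski HBD = 1.
Acceptors: N atoms = 0, O atoms = 2 → HBA = 2.

1, 2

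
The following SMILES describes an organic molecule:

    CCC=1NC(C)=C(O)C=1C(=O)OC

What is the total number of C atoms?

Count every carbon token in the SMILES (each C, including those in ring-closure positions and inside branches).
Carbon count: 9.

9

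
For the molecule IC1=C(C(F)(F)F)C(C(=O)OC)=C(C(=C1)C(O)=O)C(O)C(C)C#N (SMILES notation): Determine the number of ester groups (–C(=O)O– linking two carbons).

1

The ester motif appears at heavy-atom position 9 in the SMILES.
Other groups present: 1 carboxylic acid, 1 hydroxyl, 1 nitrile.
Ester count: 1.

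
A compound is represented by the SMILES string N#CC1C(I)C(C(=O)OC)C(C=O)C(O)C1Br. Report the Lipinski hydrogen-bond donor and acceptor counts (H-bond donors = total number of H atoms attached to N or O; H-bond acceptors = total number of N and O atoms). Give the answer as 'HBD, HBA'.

1, 5

Donors: find every N or O and count the H atoms it carries.
  atom 1 (N): bond orders sum to 3 → 0 H
  atom 8 (O): bond orders sum to 2 → 0 H
  atom 9 (O): bond orders sum to 2 → 0 H
  atom 13 (O): bond orders sum to 2 → 0 H
  atom 15 (O): bond orders sum to 1 → 1 H
Lipinski HBD = 1.
Acceptors: N atoms = 1, O atoms = 4 → HBA = 5.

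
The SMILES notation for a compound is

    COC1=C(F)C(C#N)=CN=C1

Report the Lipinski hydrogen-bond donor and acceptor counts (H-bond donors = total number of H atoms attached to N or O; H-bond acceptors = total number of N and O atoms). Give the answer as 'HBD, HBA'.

0, 3

Donors: find every N or O and count the H atoms it carries.
  atom 2 (O): bond orders sum to 2 → 0 H
  atom 8 (N): bond orders sum to 3 → 0 H
  atom 10 (N): bond orders sum to 3 → 0 H
Lipinski HBD = 0.
Acceptors: N atoms = 2, O atoms = 1 → HBA = 3.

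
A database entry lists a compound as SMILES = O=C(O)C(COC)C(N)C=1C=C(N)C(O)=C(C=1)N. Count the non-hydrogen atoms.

Every atom symbol written in the SMILES (organic subset) is one heavy atom; implicit H are not written.
Heavy atoms by element → C:11, N:3, O:4.
Total: 18.

18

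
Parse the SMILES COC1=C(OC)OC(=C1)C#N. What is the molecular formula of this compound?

C7H7NO3

Walk through each heavy atom and fill implicit hydrogens from standard valence (C 4, N 3, O 2, S 2, halogen 1):
  atom 1: C, bond orders sum to 1 (valence 4) → 3 H
  atom 2: O, bond orders sum to 2 (valence 2) → 0 H
  atom 3: C, bond orders sum to 4 (valence 4) → 0 H
  atom 4: C, bond orders sum to 4 (valence 4) → 0 H
  atom 5: O, bond orders sum to 2 (valence 2) → 0 H
  atom 6: C, bond orders sum to 1 (valence 4) → 3 H
  atom 7: O, bond orders sum to 2 (valence 2) → 0 H
  atom 8: C, bond orders sum to 4 (valence 4) → 0 H
  atom 9: C, bond orders sum to 3 (valence 4) → 1 H
  atom 10: C, bond orders sum to 4 (valence 4) → 0 H
  atom 11: N, bond orders sum to 3 (valence 3) → 0 H
Totals → C:7, H:7, N:1, O:3.
In Hill order: C7H7NO3.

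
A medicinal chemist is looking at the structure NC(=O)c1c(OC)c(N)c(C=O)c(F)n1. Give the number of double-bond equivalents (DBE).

6

Molecular formula: C8H8FN3O3.
DoU = (2C + 2 + N − H − X) / 2, where X is the halogen count and O/S are ignored.
    = (2·8 + 2 + 3 − 8 − 1) / 2 = 12 / 2 = 6.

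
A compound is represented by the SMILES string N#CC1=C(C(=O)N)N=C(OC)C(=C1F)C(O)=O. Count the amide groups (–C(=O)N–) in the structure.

1

The amide motif appears at heavy-atom position 5 in the SMILES.
Other groups present: 1 carboxylic acid, 1 ether, 1 nitrile.
Amide count: 1.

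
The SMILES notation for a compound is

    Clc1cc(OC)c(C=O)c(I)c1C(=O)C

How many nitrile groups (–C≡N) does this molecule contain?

Scan the SMILES for the nitrile motif — none present.
Groups that are present: 1 aldehyde, 1 ether, 1 ketone.

0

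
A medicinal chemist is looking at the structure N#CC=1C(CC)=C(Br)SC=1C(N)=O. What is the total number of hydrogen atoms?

Walk through each heavy atom and fill implicit hydrogens from standard valence (C 4, N 3, O 2, S 2, halogen 1):
  atom 1: N, bond orders sum to 3 (valence 3) → 0 H
  atom 2: C, bond orders sum to 4 (valence 4) → 0 H
  atom 3: C, bond orders sum to 4 (valence 4) → 0 H
  atom 4: C, bond orders sum to 4 (valence 4) → 0 H
  atom 5: C, bond orders sum to 2 (valence 4) → 2 H
  atom 6: C, bond orders sum to 1 (valence 4) → 3 H
  atom 7: C, bond orders sum to 4 (valence 4) → 0 H
  atom 8: Br (halogen, monovalent) → 0 H
  atom 9: S, bond orders sum to 2 (valence 2) → 0 H
  atom 10: C, bond orders sum to 4 (valence 4) → 0 H
  atom 11: C, bond orders sum to 4 (valence 4) → 0 H
  atom 12: N, bond orders sum to 1 (valence 3) → 2 H
  atom 13: O, bond orders sum to 2 (valence 2) → 0 H
Total hydrogens: 7.

7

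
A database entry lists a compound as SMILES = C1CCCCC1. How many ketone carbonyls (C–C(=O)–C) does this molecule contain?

0

Scan the SMILES for the ketone motif — none present.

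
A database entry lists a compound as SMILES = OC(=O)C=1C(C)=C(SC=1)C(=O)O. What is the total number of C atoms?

Count every carbon token in the SMILES (each C, including those in ring-closure positions and inside branches).
Carbon count: 7.

7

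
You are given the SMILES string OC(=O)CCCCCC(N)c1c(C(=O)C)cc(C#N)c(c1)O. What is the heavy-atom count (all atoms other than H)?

22

Every atom symbol written in the SMILES (organic subset) is one heavy atom; implicit H are not written.
Heavy atoms by element → C:16, N:2, O:4.
Total: 22.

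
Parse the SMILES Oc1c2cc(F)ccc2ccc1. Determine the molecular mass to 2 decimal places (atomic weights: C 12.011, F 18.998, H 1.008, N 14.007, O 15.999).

First, the molecular formula is C10H7FO (counting implicit H from valence).
  C: 10 × 12.011 = 120.110
  F: 1 × 18.998 = 18.998
  H: 7 × 1.008 = 7.056
  O: 1 × 15.999 = 15.999
Sum: 10×12.011 + 1×18.998 + 7×1.008 + 1×15.999 = 162.163 → 162.16 g/mol.

162.16 g/mol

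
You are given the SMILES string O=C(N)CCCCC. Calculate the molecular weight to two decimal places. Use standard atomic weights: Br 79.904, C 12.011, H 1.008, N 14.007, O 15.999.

115.18 g/mol

First, the molecular formula is C6H13NO (counting implicit H from valence).
  C: 6 × 12.011 = 72.066
  H: 13 × 1.008 = 13.104
  N: 1 × 14.007 = 14.007
  O: 1 × 15.999 = 15.999
Sum: 6×12.011 + 13×1.008 + 1×14.007 + 1×15.999 = 115.176 → 115.18 g/mol.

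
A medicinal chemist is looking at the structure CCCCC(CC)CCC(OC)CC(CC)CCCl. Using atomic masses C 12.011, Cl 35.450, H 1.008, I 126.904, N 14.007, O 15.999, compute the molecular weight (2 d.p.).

290.92 g/mol

First, the molecular formula is C17H35ClO (counting implicit H from valence).
  C: 17 × 12.011 = 204.187
  Cl: 1 × 35.450 = 35.450
  H: 35 × 1.008 = 35.280
  O: 1 × 15.999 = 15.999
Sum: 17×12.011 + 1×35.450 + 35×1.008 + 1×15.999 = 290.916 → 290.92 g/mol.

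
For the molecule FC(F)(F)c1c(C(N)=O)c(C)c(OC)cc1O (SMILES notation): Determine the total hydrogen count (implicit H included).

10

Walk through each heavy atom and fill implicit hydrogens from standard valence (C 4, N 3, O 2, S 2, halogen 1); for lowercase aromatic atoms, an aromatic c carries 1 H when it has two neighbours and 0 H with three, and aromatic n carries 0 H:
  atom 1: F (halogen, monovalent) → 0 H
  atom 2: C, bond orders sum to 4 (valence 4) → 0 H
  atom 3: F (halogen, monovalent) → 0 H
  atom 4: F (halogen, monovalent) → 0 H
  atom 5: aromatic c, 3 neighbours → 0 H
  atom 6: aromatic c, 3 neighbours → 0 H
  atom 7: C, bond orders sum to 4 (valence 4) → 0 H
  atom 8: N, bond orders sum to 1 (valence 3) → 2 H
  atom 9: O, bond orders sum to 2 (valence 2) → 0 H
  atom 10: aromatic c, 3 neighbours → 0 H
  atom 11: C, bond orders sum to 1 (valence 4) → 3 H
  atom 12: aromatic c, 3 neighbours → 0 H
  atom 13: O, bond orders sum to 2 (valence 2) → 0 H
  atom 14: C, bond orders sum to 1 (valence 4) → 3 H
  atom 15: aromatic c, 2 neighbours → 1 H
  atom 16: aromatic c, 3 neighbours → 0 H
  atom 17: O, bond orders sum to 1 (valence 2) → 1 H
Total hydrogens: 10.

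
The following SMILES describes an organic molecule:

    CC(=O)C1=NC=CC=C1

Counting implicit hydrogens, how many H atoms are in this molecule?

Walk through each heavy atom and fill implicit hydrogens from standard valence (C 4, N 3, O 2, S 2, halogen 1):
  atom 1: C, bond orders sum to 1 (valence 4) → 3 H
  atom 2: C, bond orders sum to 4 (valence 4) → 0 H
  atom 3: O, bond orders sum to 2 (valence 2) → 0 H
  atom 4: C, bond orders sum to 4 (valence 4) → 0 H
  atom 5: N, bond orders sum to 3 (valence 3) → 0 H
  atom 6: C, bond orders sum to 3 (valence 4) → 1 H
  atom 7: C, bond orders sum to 3 (valence 4) → 1 H
  atom 8: C, bond orders sum to 3 (valence 4) → 1 H
  atom 9: C, bond orders sum to 3 (valence 4) → 1 H
Total hydrogens: 7.

7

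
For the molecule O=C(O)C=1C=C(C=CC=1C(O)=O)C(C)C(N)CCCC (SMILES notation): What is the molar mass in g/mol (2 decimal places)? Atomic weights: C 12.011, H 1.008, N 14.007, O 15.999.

279.34 g/mol

First, the molecular formula is C15H21NO4 (counting implicit H from valence).
  C: 15 × 12.011 = 180.165
  H: 21 × 1.008 = 21.168
  N: 1 × 14.007 = 14.007
  O: 4 × 15.999 = 63.996
Sum: 15×12.011 + 21×1.008 + 1×14.007 + 4×15.999 = 279.336 → 279.34 g/mol.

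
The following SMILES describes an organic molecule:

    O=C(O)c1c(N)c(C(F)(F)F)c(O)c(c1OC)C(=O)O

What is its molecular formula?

C10H8F3NO6

Walk through each heavy atom and fill implicit hydrogens from standard valence (C 4, N 3, O 2, S 2, halogen 1); for lowercase aromatic atoms, an aromatic c carries 1 H when it has two neighbours and 0 H with three, and aromatic n carries 0 H:
  atom 1: O, bond orders sum to 2 (valence 2) → 0 H
  atom 2: C, bond orders sum to 4 (valence 4) → 0 H
  atom 3: O, bond orders sum to 1 (valence 2) → 1 H
  atom 4: aromatic c, 3 neighbours → 0 H
  atom 5: aromatic c, 3 neighbours → 0 H
  atom 6: N, bond orders sum to 1 (valence 3) → 2 H
  atom 7: aromatic c, 3 neighbours → 0 H
  atom 8: C, bond orders sum to 4 (valence 4) → 0 H
  atom 9: F (halogen, monovalent) → 0 H
  atom 10: F (halogen, monovalent) → 0 H
  atom 11: F (halogen, monovalent) → 0 H
  atom 12: aromatic c, 3 neighbours → 0 H
  atom 13: O, bond orders sum to 1 (valence 2) → 1 H
  atom 14: aromatic c, 3 neighbours → 0 H
  atom 15: aromatic c, 3 neighbours → 0 H
  atom 16: O, bond orders sum to 2 (valence 2) → 0 H
  atom 17: C, bond orders sum to 1 (valence 4) → 3 H
  atom 18: C, bond orders sum to 4 (valence 4) → 0 H
  atom 19: O, bond orders sum to 2 (valence 2) → 0 H
  atom 20: O, bond orders sum to 1 (valence 2) → 1 H
Totals → C:10, H:8, F:3, N:1, O:6.
In Hill order: C10H8F3NO6.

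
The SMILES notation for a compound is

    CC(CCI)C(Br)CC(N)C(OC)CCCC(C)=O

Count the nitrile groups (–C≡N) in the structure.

0

Scan the SMILES for the nitrile motif — none present.
Groups that are present: 1 ether, 1 ketone, 1 primary amine.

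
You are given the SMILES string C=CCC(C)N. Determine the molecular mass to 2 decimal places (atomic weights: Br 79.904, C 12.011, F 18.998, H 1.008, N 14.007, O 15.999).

First, the molecular formula is C5H11N (counting implicit H from valence).
  C: 5 × 12.011 = 60.055
  H: 11 × 1.008 = 11.088
  N: 1 × 14.007 = 14.007
Sum: 5×12.011 + 11×1.008 + 1×14.007 = 85.150 → 85.15 g/mol.

85.15 g/mol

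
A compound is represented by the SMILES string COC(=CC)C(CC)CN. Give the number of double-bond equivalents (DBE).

1

Molecular formula: C8H17NO.
DoU = (2C + 2 + N − H − X) / 2, where X is the halogen count and O/S are ignored.
    = (2·8 + 2 + 1 − 17 − 0) / 2 = 2 / 2 = 1.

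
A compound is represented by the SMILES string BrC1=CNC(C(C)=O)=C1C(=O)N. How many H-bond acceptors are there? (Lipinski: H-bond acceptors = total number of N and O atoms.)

4

N atoms: 2; O atoms: 2.
Lipinski HBA = 2 + 2 = 4.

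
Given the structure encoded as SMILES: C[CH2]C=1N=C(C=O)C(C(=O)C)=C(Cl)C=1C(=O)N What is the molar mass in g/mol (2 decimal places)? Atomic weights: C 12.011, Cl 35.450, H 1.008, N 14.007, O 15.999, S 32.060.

First, the molecular formula is C11H11ClN2O3 (counting implicit H from valence).
  C: 11 × 12.011 = 132.121
  Cl: 1 × 35.450 = 35.450
  H: 11 × 1.008 = 11.088
  N: 2 × 14.007 = 28.014
  O: 3 × 15.999 = 47.997
Sum: 11×12.011 + 1×35.450 + 11×1.008 + 2×14.007 + 3×15.999 = 254.670 → 254.67 g/mol.

254.67 g/mol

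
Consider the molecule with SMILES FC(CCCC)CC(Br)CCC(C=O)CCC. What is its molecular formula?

Walk through each heavy atom and fill implicit hydrogens from standard valence (C 4, N 3, O 2, S 2, halogen 1):
  atom 1: F (halogen, monovalent) → 0 H
  atom 2: C, bond orders sum to 3 (valence 4) → 1 H
  atom 3: C, bond orders sum to 2 (valence 4) → 2 H
  atom 4: C, bond orders sum to 2 (valence 4) → 2 H
  atom 5: C, bond orders sum to 2 (valence 4) → 2 H
  atom 6: C, bond orders sum to 1 (valence 4) → 3 H
  atom 7: C, bond orders sum to 2 (valence 4) → 2 H
  atom 8: C, bond orders sum to 3 (valence 4) → 1 H
  atom 9: Br (halogen, monovalent) → 0 H
  atom 10: C, bond orders sum to 2 (valence 4) → 2 H
  atom 11: C, bond orders sum to 2 (valence 4) → 2 H
  atom 12: C, bond orders sum to 3 (valence 4) → 1 H
  atom 13: C, bond orders sum to 3 (valence 4) → 1 H
  atom 14: O, bond orders sum to 2 (valence 2) → 0 H
  atom 15: C, bond orders sum to 2 (valence 4) → 2 H
  atom 16: C, bond orders sum to 2 (valence 4) → 2 H
  atom 17: C, bond orders sum to 1 (valence 4) → 3 H
Totals → C:14, H:26, Br:1, F:1, O:1.
In Hill order: C14H26BrFO.

C14H26BrFO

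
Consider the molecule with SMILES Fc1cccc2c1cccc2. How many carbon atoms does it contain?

10

Count every carbon token in the SMILES (each C, including those in ring-closure positions and inside branches).
Carbon count: 10.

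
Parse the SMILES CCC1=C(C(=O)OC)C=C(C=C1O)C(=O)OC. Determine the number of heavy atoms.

17

Every atom symbol written in the SMILES (organic subset) is one heavy atom; implicit H are not written.
Heavy atoms by element → C:12, O:5.
Total: 17.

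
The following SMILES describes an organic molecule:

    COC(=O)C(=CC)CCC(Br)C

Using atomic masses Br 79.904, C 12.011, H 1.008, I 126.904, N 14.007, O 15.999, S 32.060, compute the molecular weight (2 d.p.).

First, the molecular formula is C9H15BrO2 (counting implicit H from valence).
  Br: 1 × 79.904 = 79.904
  C: 9 × 12.011 = 108.099
  H: 15 × 1.008 = 15.120
  O: 2 × 15.999 = 31.998
Sum: 1×79.904 + 9×12.011 + 15×1.008 + 2×15.999 = 235.121 → 235.12 g/mol.

235.12 g/mol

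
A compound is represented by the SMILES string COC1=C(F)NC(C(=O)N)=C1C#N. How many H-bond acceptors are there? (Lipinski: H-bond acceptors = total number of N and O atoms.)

N atoms: 3; O atoms: 2.
Lipinski HBA = 3 + 2 = 5.

5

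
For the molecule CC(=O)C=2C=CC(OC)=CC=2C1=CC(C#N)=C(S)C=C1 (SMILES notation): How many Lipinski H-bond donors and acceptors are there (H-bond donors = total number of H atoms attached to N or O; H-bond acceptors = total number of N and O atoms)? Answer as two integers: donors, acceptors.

Donors: find every N or O and count the H atoms it carries.
  atom 3 (O): bond orders sum to 2 → 0 H
  atom 8 (O): bond orders sum to 2 → 0 H
  atom 16 (N): bond orders sum to 3 → 0 H
Lipinski HBD = 0.
Acceptors: N atoms = 1, O atoms = 2 → HBA = 3.

0, 3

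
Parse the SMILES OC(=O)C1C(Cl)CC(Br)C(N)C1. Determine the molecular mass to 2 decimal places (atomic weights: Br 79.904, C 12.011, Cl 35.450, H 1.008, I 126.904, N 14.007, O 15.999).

First, the molecular formula is C7H11BrClNO2 (counting implicit H from valence).
  Br: 1 × 79.904 = 79.904
  C: 7 × 12.011 = 84.077
  Cl: 1 × 35.450 = 35.450
  H: 11 × 1.008 = 11.088
  N: 1 × 14.007 = 14.007
  O: 2 × 15.999 = 31.998
Sum: 1×79.904 + 7×12.011 + 1×35.450 + 11×1.008 + 1×14.007 + 2×15.999 = 256.524 → 256.52 g/mol.

256.52 g/mol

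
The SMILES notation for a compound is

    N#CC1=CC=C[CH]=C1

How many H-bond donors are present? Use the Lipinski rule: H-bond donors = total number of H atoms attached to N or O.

Donors: find every N or O and count the H atoms it carries.
  atom 1 (N): bond orders sum to 3 → 0 H
Lipinski HBD = 0.

0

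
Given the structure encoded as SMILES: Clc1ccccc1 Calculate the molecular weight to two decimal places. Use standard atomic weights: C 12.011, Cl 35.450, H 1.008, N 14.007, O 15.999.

112.56 g/mol

First, the molecular formula is C6H5Cl (counting implicit H from valence).
  C: 6 × 12.011 = 72.066
  Cl: 1 × 35.450 = 35.450
  H: 5 × 1.008 = 5.040
Sum: 6×12.011 + 1×35.450 + 5×1.008 = 112.556 → 112.56 g/mol.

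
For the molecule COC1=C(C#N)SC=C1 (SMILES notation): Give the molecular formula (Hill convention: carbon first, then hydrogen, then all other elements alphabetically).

Walk through each heavy atom and fill implicit hydrogens from standard valence (C 4, N 3, O 2, S 2, halogen 1):
  atom 1: C, bond orders sum to 1 (valence 4) → 3 H
  atom 2: O, bond orders sum to 2 (valence 2) → 0 H
  atom 3: C, bond orders sum to 4 (valence 4) → 0 H
  atom 4: C, bond orders sum to 4 (valence 4) → 0 H
  atom 5: C, bond orders sum to 4 (valence 4) → 0 H
  atom 6: N, bond orders sum to 3 (valence 3) → 0 H
  atom 7: S, bond orders sum to 2 (valence 2) → 0 H
  atom 8: C, bond orders sum to 3 (valence 4) → 1 H
  atom 9: C, bond orders sum to 3 (valence 4) → 1 H
Totals → C:6, H:5, N:1, O:1, S:1.
In Hill order: C6H5NOS.

C6H5NOS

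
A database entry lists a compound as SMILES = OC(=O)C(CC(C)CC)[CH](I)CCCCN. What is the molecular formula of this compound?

C12H24INO2

Walk through each heavy atom and fill implicit hydrogens from standard valence (C 4, N 3, O 2, S 2, halogen 1):
  atom 1: O, bond orders sum to 1 (valence 2) → 1 H
  atom 2: C, bond orders sum to 4 (valence 4) → 0 H
  atom 3: O, bond orders sum to 2 (valence 2) → 0 H
  atom 4: C, bond orders sum to 3 (valence 4) → 1 H
  atom 5: C, bond orders sum to 2 (valence 4) → 2 H
  atom 6: C, bond orders sum to 3 (valence 4) → 1 H
  atom 7: C, bond orders sum to 1 (valence 4) → 3 H
  atom 8: C, bond orders sum to 2 (valence 4) → 2 H
  atom 9: C, bond orders sum to 1 (valence 4) → 3 H
  atom 10: C with explicit H count 1
  atom 11: I (halogen, monovalent) → 0 H
  atom 12: C, bond orders sum to 2 (valence 4) → 2 H
  atom 13: C, bond orders sum to 2 (valence 4) → 2 H
  atom 14: C, bond orders sum to 2 (valence 4) → 2 H
  atom 15: C, bond orders sum to 2 (valence 4) → 2 H
  atom 16: N, bond orders sum to 1 (valence 3) → 2 H
Totals → C:12, H:24, I:1, N:1, O:2.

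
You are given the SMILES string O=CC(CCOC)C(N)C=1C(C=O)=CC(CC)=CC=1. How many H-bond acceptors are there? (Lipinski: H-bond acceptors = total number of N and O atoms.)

N atoms: 1; O atoms: 3.
Lipinski HBA = 1 + 3 = 4.

4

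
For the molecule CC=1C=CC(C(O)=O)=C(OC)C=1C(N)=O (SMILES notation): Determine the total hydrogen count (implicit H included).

11

Walk through each heavy atom and fill implicit hydrogens from standard valence (C 4, N 3, O 2, S 2, halogen 1):
  atom 1: C, bond orders sum to 1 (valence 4) → 3 H
  atom 2: C, bond orders sum to 4 (valence 4) → 0 H
  atom 3: C, bond orders sum to 3 (valence 4) → 1 H
  atom 4: C, bond orders sum to 3 (valence 4) → 1 H
  atom 5: C, bond orders sum to 4 (valence 4) → 0 H
  atom 6: C, bond orders sum to 4 (valence 4) → 0 H
  atom 7: O, bond orders sum to 1 (valence 2) → 1 H
  atom 8: O, bond orders sum to 2 (valence 2) → 0 H
  atom 9: C, bond orders sum to 4 (valence 4) → 0 H
  atom 10: O, bond orders sum to 2 (valence 2) → 0 H
  atom 11: C, bond orders sum to 1 (valence 4) → 3 H
  atom 12: C, bond orders sum to 4 (valence 4) → 0 H
  atom 13: C, bond orders sum to 4 (valence 4) → 0 H
  atom 14: N, bond orders sum to 1 (valence 3) → 2 H
  atom 15: O, bond orders sum to 2 (valence 2) → 0 H
Total hydrogens: 11.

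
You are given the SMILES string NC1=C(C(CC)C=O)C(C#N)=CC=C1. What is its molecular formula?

Walk through each heavy atom and fill implicit hydrogens from standard valence (C 4, N 3, O 2, S 2, halogen 1):
  atom 1: N, bond orders sum to 1 (valence 3) → 2 H
  atom 2: C, bond orders sum to 4 (valence 4) → 0 H
  atom 3: C, bond orders sum to 4 (valence 4) → 0 H
  atom 4: C, bond orders sum to 3 (valence 4) → 1 H
  atom 5: C, bond orders sum to 2 (valence 4) → 2 H
  atom 6: C, bond orders sum to 1 (valence 4) → 3 H
  atom 7: C, bond orders sum to 3 (valence 4) → 1 H
  atom 8: O, bond orders sum to 2 (valence 2) → 0 H
  atom 9: C, bond orders sum to 4 (valence 4) → 0 H
  atom 10: C, bond orders sum to 4 (valence 4) → 0 H
  atom 11: N, bond orders sum to 3 (valence 3) → 0 H
  atom 12: C, bond orders sum to 3 (valence 4) → 1 H
  atom 13: C, bond orders sum to 3 (valence 4) → 1 H
  atom 14: C, bond orders sum to 3 (valence 4) → 1 H
Totals → C:11, H:12, N:2, O:1.
In Hill order: C11H12N2O.

C11H12N2O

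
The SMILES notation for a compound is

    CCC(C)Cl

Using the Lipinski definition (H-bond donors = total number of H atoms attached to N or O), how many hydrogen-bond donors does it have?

Donors: find every N or O and count the H atoms it carries.
  (no N or O atoms present)
Lipinski HBD = 0.

0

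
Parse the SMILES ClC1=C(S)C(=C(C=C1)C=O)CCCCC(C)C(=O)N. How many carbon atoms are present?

Count every carbon token in the SMILES (each C, including those in ring-closure positions and inside branches).
Carbon count: 14.

14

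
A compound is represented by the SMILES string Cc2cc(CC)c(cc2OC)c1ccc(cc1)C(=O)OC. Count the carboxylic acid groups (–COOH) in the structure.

Scan the SMILES for the carboxylic acid motif — none present.
Groups that are present: 1 ester, 1 ether.

0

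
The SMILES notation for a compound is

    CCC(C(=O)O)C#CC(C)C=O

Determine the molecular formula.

C9H12O3

Walk through each heavy atom and fill implicit hydrogens from standard valence (C 4, N 3, O 2, S 2, halogen 1):
  atom 1: C, bond orders sum to 1 (valence 4) → 3 H
  atom 2: C, bond orders sum to 2 (valence 4) → 2 H
  atom 3: C, bond orders sum to 3 (valence 4) → 1 H
  atom 4: C, bond orders sum to 4 (valence 4) → 0 H
  atom 5: O, bond orders sum to 2 (valence 2) → 0 H
  atom 6: O, bond orders sum to 1 (valence 2) → 1 H
  atom 7: C, bond orders sum to 4 (valence 4) → 0 H
  atom 8: C, bond orders sum to 4 (valence 4) → 0 H
  atom 9: C, bond orders sum to 3 (valence 4) → 1 H
  atom 10: C, bond orders sum to 1 (valence 4) → 3 H
  atom 11: C, bond orders sum to 3 (valence 4) → 1 H
  atom 12: O, bond orders sum to 2 (valence 2) → 0 H
Totals → C:9, H:12, O:3.
In Hill order: C9H12O3.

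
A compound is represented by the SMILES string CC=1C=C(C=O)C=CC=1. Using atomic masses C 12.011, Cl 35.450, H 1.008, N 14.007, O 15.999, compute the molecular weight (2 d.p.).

120.15 g/mol

First, the molecular formula is C8H8O (counting implicit H from valence).
  C: 8 × 12.011 = 96.088
  H: 8 × 1.008 = 8.064
  O: 1 × 15.999 = 15.999
Sum: 8×12.011 + 8×1.008 + 1×15.999 = 120.151 → 120.15 g/mol.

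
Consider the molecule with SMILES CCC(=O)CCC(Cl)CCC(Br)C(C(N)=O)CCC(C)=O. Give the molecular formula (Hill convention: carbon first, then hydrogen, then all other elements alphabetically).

Walk through each heavy atom and fill implicit hydrogens from standard valence (C 4, N 3, O 2, S 2, halogen 1):
  atom 1: C, bond orders sum to 1 (valence 4) → 3 H
  atom 2: C, bond orders sum to 2 (valence 4) → 2 H
  atom 3: C, bond orders sum to 4 (valence 4) → 0 H
  atom 4: O, bond orders sum to 2 (valence 2) → 0 H
  atom 5: C, bond orders sum to 2 (valence 4) → 2 H
  atom 6: C, bond orders sum to 2 (valence 4) → 2 H
  atom 7: C, bond orders sum to 3 (valence 4) → 1 H
  atom 8: Cl (halogen, monovalent) → 0 H
  atom 9: C, bond orders sum to 2 (valence 4) → 2 H
  atom 10: C, bond orders sum to 2 (valence 4) → 2 H
  atom 11: C, bond orders sum to 3 (valence 4) → 1 H
  atom 12: Br (halogen, monovalent) → 0 H
  atom 13: C, bond orders sum to 3 (valence 4) → 1 H
  atom 14: C, bond orders sum to 4 (valence 4) → 0 H
  atom 15: N, bond orders sum to 1 (valence 3) → 2 H
  atom 16: O, bond orders sum to 2 (valence 2) → 0 H
  atom 17: C, bond orders sum to 2 (valence 4) → 2 H
  atom 18: C, bond orders sum to 2 (valence 4) → 2 H
  atom 19: C, bond orders sum to 4 (valence 4) → 0 H
  atom 20: C, bond orders sum to 1 (valence 4) → 3 H
  atom 21: O, bond orders sum to 2 (valence 2) → 0 H
Totals → C:15, H:25, Br:1, Cl:1, N:1, O:3.

C15H25BrClNO3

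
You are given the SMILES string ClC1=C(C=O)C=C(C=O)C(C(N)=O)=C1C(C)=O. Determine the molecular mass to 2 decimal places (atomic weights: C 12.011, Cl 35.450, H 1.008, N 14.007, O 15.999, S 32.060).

First, the molecular formula is C11H8ClNO4 (counting implicit H from valence).
  C: 11 × 12.011 = 132.121
  Cl: 1 × 35.450 = 35.450
  H: 8 × 1.008 = 8.064
  N: 1 × 14.007 = 14.007
  O: 4 × 15.999 = 63.996
Sum: 11×12.011 + 1×35.450 + 8×1.008 + 1×14.007 + 4×15.999 = 253.638 → 253.64 g/mol.

253.64 g/mol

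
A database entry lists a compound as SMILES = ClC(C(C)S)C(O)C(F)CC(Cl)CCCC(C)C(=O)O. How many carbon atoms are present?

Count every carbon token in the SMILES (each C, including those in ring-closure positions and inside branches).
Carbon count: 13.

13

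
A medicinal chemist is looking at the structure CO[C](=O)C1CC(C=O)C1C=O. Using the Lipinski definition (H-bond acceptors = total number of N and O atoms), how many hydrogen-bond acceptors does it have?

4

N atoms: 0; O atoms: 4.
Lipinski HBA = 0 + 4 = 4.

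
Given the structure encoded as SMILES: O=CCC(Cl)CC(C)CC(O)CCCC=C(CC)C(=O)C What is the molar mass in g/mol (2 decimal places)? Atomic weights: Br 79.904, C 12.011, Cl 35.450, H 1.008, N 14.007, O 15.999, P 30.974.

316.87 g/mol

First, the molecular formula is C17H29ClO3 (counting implicit H from valence).
  C: 17 × 12.011 = 204.187
  Cl: 1 × 35.450 = 35.450
  H: 29 × 1.008 = 29.232
  O: 3 × 15.999 = 47.997
Sum: 17×12.011 + 1×35.450 + 29×1.008 + 3×15.999 = 316.866 → 316.87 g/mol.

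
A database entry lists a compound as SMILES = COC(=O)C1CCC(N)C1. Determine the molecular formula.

C7H13NO2

Walk through each heavy atom and fill implicit hydrogens from standard valence (C 4, N 3, O 2, S 2, halogen 1):
  atom 1: C, bond orders sum to 1 (valence 4) → 3 H
  atom 2: O, bond orders sum to 2 (valence 2) → 0 H
  atom 3: C, bond orders sum to 4 (valence 4) → 0 H
  atom 4: O, bond orders sum to 2 (valence 2) → 0 H
  atom 5: C, bond orders sum to 3 (valence 4) → 1 H
  atom 6: C, bond orders sum to 2 (valence 4) → 2 H
  atom 7: C, bond orders sum to 2 (valence 4) → 2 H
  atom 8: C, bond orders sum to 3 (valence 4) → 1 H
  atom 9: N, bond orders sum to 1 (valence 3) → 2 H
  atom 10: C, bond orders sum to 2 (valence 4) → 2 H
Totals → C:7, H:13, N:1, O:2.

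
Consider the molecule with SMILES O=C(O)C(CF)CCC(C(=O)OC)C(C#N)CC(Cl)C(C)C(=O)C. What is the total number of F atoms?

1

Scan the SMILES for F atoms (remember two-letter symbols like Cl and Br are single atoms).
Fluorine count: 1.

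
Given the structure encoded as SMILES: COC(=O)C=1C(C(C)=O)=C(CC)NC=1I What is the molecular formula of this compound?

C10H12INO3

Walk through each heavy atom and fill implicit hydrogens from standard valence (C 4, N 3, O 2, S 2, halogen 1):
  atom 1: C, bond orders sum to 1 (valence 4) → 3 H
  atom 2: O, bond orders sum to 2 (valence 2) → 0 H
  atom 3: C, bond orders sum to 4 (valence 4) → 0 H
  atom 4: O, bond orders sum to 2 (valence 2) → 0 H
  atom 5: C, bond orders sum to 4 (valence 4) → 0 H
  atom 6: C, bond orders sum to 4 (valence 4) → 0 H
  atom 7: C, bond orders sum to 4 (valence 4) → 0 H
  atom 8: C, bond orders sum to 1 (valence 4) → 3 H
  atom 9: O, bond orders sum to 2 (valence 2) → 0 H
  atom 10: C, bond orders sum to 4 (valence 4) → 0 H
  atom 11: C, bond orders sum to 2 (valence 4) → 2 H
  atom 12: C, bond orders sum to 1 (valence 4) → 3 H
  atom 13: N, bond orders sum to 2 (valence 3) → 1 H
  atom 14: C, bond orders sum to 4 (valence 4) → 0 H
  atom 15: I (halogen, monovalent) → 0 H
Totals → C:10, H:12, I:1, N:1, O:3.
In Hill order: C10H12INO3.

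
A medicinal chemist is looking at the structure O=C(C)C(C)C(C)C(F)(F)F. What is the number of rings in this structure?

0

In SMILES, each pair of matching ring-closure digits denotes one ring-closing bond; the number of such bonds equals the number of independent rings.
Ring-closure bonds here: 0.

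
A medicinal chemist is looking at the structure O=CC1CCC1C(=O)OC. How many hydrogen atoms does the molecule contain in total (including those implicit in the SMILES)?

10

Walk through each heavy atom and fill implicit hydrogens from standard valence (C 4, N 3, O 2, S 2, halogen 1):
  atom 1: O, bond orders sum to 2 (valence 2) → 0 H
  atom 2: C, bond orders sum to 3 (valence 4) → 1 H
  atom 3: C, bond orders sum to 3 (valence 4) → 1 H
  atom 4: C, bond orders sum to 2 (valence 4) → 2 H
  atom 5: C, bond orders sum to 2 (valence 4) → 2 H
  atom 6: C, bond orders sum to 3 (valence 4) → 1 H
  atom 7: C, bond orders sum to 4 (valence 4) → 0 H
  atom 8: O, bond orders sum to 2 (valence 2) → 0 H
  atom 9: O, bond orders sum to 2 (valence 2) → 0 H
  atom 10: C, bond orders sum to 1 (valence 4) → 3 H
Total hydrogens: 10.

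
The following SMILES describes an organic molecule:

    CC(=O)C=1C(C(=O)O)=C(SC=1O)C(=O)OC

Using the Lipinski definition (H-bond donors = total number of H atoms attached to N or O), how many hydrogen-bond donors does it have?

Donors: find every N or O and count the H atoms it carries.
  atom 3 (O): bond orders sum to 2 → 0 H
  atom 7 (O): bond orders sum to 2 → 0 H
  atom 8 (O): bond orders sum to 1 → 1 H
  atom 12 (O): bond orders sum to 1 → 1 H
  atom 14 (O): bond orders sum to 2 → 0 H
  atom 15 (O): bond orders sum to 2 → 0 H
Lipinski HBD = 2.

2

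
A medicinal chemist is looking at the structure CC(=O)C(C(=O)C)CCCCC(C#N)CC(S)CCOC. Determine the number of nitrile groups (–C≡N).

1

The nitrile motif appears at heavy-atom position 13 in the SMILES.
Other groups present: 1 ether, 2 ketone, 1 thiol.
Nitrile count: 1.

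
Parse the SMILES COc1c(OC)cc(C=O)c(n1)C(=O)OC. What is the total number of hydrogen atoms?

Walk through each heavy atom and fill implicit hydrogens from standard valence (C 4, N 3, O 2, S 2, halogen 1); for lowercase aromatic atoms, an aromatic c carries 1 H when it has two neighbours and 0 H with three, and aromatic n carries 0 H:
  atom 1: C, bond orders sum to 1 (valence 4) → 3 H
  atom 2: O, bond orders sum to 2 (valence 2) → 0 H
  atom 3: aromatic c, 3 neighbours → 0 H
  atom 4: aromatic c, 3 neighbours → 0 H
  atom 5: O, bond orders sum to 2 (valence 2) → 0 H
  atom 6: C, bond orders sum to 1 (valence 4) → 3 H
  atom 7: aromatic c, 2 neighbours → 1 H
  atom 8: aromatic c, 3 neighbours → 0 H
  atom 9: C, bond orders sum to 3 (valence 4) → 1 H
  atom 10: O, bond orders sum to 2 (valence 2) → 0 H
  atom 11: aromatic c, 3 neighbours → 0 H
  atom 12: aromatic n, 2 neighbours → 0 H
  atom 13: C, bond orders sum to 4 (valence 4) → 0 H
  atom 14: O, bond orders sum to 2 (valence 2) → 0 H
  atom 15: O, bond orders sum to 2 (valence 2) → 0 H
  atom 16: C, bond orders sum to 1 (valence 4) → 3 H
Total hydrogens: 11.

11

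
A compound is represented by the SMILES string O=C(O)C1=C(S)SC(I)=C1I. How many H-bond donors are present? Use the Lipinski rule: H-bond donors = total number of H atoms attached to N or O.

Donors: find every N or O and count the H atoms it carries.
  atom 1 (O): bond orders sum to 2 → 0 H
  atom 3 (O): bond orders sum to 1 → 1 H
Lipinski HBD = 1.

1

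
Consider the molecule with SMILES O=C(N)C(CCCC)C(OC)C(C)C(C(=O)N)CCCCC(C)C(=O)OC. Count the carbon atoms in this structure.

20

Count every carbon token in the SMILES (each C, including those in ring-closure positions and inside branches).
Carbon count: 20.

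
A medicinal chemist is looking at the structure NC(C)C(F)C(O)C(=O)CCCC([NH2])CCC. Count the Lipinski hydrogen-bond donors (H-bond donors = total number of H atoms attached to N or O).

5

Donors: find every N or O and count the H atoms it carries.
  atom 1 (N): bond orders sum to 1 → 2 H
  atom 7 (O): bond orders sum to 1 → 1 H
  atom 9 (O): bond orders sum to 2 → 0 H
  atom 14 (N): bond orders sum to 1 → 2 H
Lipinski HBD = 5.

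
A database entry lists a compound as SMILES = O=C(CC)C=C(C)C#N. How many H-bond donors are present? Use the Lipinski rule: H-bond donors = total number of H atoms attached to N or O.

0

Donors: find every N or O and count the H atoms it carries.
  atom 1 (O): bond orders sum to 2 → 0 H
  atom 9 (N): bond orders sum to 3 → 0 H
Lipinski HBD = 0.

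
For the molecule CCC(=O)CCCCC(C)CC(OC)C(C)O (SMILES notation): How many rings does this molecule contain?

In SMILES, each pair of matching ring-closure digits denotes one ring-closing bond; the number of such bonds equals the number of independent rings.
Ring-closure bonds here: 0.

0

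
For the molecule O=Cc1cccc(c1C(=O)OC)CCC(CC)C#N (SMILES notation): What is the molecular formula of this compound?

C15H17NO3

Walk through each heavy atom and fill implicit hydrogens from standard valence (C 4, N 3, O 2, S 2, halogen 1); for lowercase aromatic atoms, an aromatic c carries 1 H when it has two neighbours and 0 H with three, and aromatic n carries 0 H:
  atom 1: O, bond orders sum to 2 (valence 2) → 0 H
  atom 2: C, bond orders sum to 3 (valence 4) → 1 H
  atom 3: aromatic c, 3 neighbours → 0 H
  atom 4: aromatic c, 2 neighbours → 1 H
  atom 5: aromatic c, 2 neighbours → 1 H
  atom 6: aromatic c, 2 neighbours → 1 H
  atom 7: aromatic c, 3 neighbours → 0 H
  atom 8: aromatic c, 3 neighbours → 0 H
  atom 9: C, bond orders sum to 4 (valence 4) → 0 H
  atom 10: O, bond orders sum to 2 (valence 2) → 0 H
  atom 11: O, bond orders sum to 2 (valence 2) → 0 H
  atom 12: C, bond orders sum to 1 (valence 4) → 3 H
  atom 13: C, bond orders sum to 2 (valence 4) → 2 H
  atom 14: C, bond orders sum to 2 (valence 4) → 2 H
  atom 15: C, bond orders sum to 3 (valence 4) → 1 H
  atom 16: C, bond orders sum to 2 (valence 4) → 2 H
  atom 17: C, bond orders sum to 1 (valence 4) → 3 H
  atom 18: C, bond orders sum to 4 (valence 4) → 0 H
  atom 19: N, bond orders sum to 3 (valence 3) → 0 H
Totals → C:15, H:17, N:1, O:3.
In Hill order: C15H17NO3.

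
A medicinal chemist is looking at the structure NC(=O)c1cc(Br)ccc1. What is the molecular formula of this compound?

Walk through each heavy atom and fill implicit hydrogens from standard valence (C 4, N 3, O 2, S 2, halogen 1); for lowercase aromatic atoms, an aromatic c carries 1 H when it has two neighbours and 0 H with three, and aromatic n carries 0 H:
  atom 1: N, bond orders sum to 1 (valence 3) → 2 H
  atom 2: C, bond orders sum to 4 (valence 4) → 0 H
  atom 3: O, bond orders sum to 2 (valence 2) → 0 H
  atom 4: aromatic c, 3 neighbours → 0 H
  atom 5: aromatic c, 2 neighbours → 1 H
  atom 6: aromatic c, 3 neighbours → 0 H
  atom 7: Br (halogen, monovalent) → 0 H
  atom 8: aromatic c, 2 neighbours → 1 H
  atom 9: aromatic c, 2 neighbours → 1 H
  atom 10: aromatic c, 2 neighbours → 1 H
Totals → C:7, H:6, Br:1, N:1, O:1.

C7H6BrNO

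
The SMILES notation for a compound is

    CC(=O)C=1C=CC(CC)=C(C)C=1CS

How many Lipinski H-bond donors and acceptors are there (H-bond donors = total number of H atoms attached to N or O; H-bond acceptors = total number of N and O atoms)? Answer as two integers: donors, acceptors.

0, 1

Donors: find every N or O and count the H atoms it carries.
  atom 3 (O): bond orders sum to 2 → 0 H
Lipinski HBD = 0.
Acceptors: N atoms = 0, O atoms = 1 → HBA = 1.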